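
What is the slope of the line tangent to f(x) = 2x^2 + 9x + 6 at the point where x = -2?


The slope of the tangent line equals f'(x) at the point.
f(x) = 2x^2 + 9x + 6
f'(x) = 4x + 9
At x = -2:
f'(-2) = 4 * (-2) + 9
= -8 + 9
= 1

1


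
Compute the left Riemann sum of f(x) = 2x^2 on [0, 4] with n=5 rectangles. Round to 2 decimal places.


Left Riemann sum uses left endpoints of each subinterval.
Interval: [0, 4], n = 5
dx = (4 - 0) / 5 = 4/5
Left endpoints: [0, 4/5, 8/5, 12/5, 16/5]
f values: [0, 32/25, 128/25, 288/25, 512/25]
Sum = dx * (sum of f values)
= 4/5 * 192/5
= 768/25 = 30.72

30.72


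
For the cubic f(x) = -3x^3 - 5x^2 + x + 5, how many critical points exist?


Find where f'(x) = 0:
f(x) = -3x^3 - 5x^2 + x + 5
f'(x) = -9x^2 - 10x + 1
This is a quadratic in x. Use the discriminant to count real roots.
Discriminant = (-10)^2 - 4 * (-9) * 1
= 100 - (-36)
= 136
Since discriminant > 0, f'(x) = 0 has 2 real solutions.
Number of critical points: 2

2


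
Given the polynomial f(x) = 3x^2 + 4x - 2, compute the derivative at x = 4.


Differentiate term by term using power and sum rules:
f(x) = 3x^2 + 4x - 2
f'(x) = 6x + 4
Substitute x = 4:
f'(4) = 6 * 4 + 4
= 24 + 4
= 28

28


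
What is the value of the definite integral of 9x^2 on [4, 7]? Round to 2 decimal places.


Find the antiderivative of 9x^2:
F(x) = 9/3 * x^3
Apply the Fundamental Theorem of Calculus:
F(7) - F(4)
= 9/3 * 7^3 - 9/3 * 4^3
= 9/3 * (343 - 64)
= 9/3 * 279
= 837 = 837.00

837.00


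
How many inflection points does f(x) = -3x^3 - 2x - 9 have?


Inflection points occur where f''(x) = 0 and concavity changes.
f(x) = -3x^3 - 2x - 9
f'(x) = -9x^2 - 2
f''(x) = -18x
Set f''(x) = 0:
-18x = 0
x = 0 / (-18) = 0
Since f''(x) is linear (degree 1), it changes sign at this point.
Therefore there is exactly 1 inflection point.

1


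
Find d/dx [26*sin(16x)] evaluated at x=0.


Apply the chain rule to differentiate 26*sin(16x):
d/dx [26*sin(16x)]
= 26 * cos(16x) * d/dx(16x)
= 26 * 16 * cos(16x)
= 416 * cos(16x)
Evaluate at x = 0:
= 416 * cos(0)
= 416 * 1
= 416

416


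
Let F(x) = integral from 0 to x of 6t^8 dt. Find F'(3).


By the Fundamental Theorem of Calculus (Part 1):
If F(x) = integral from 0 to x of f(t) dt, then F'(x) = f(x)
Here f(t) = 6t^8
So F'(x) = 6x^8
Evaluate at x = 3:
F'(3) = 6 * 3^8
= 6 * 6561
= 39366

39366


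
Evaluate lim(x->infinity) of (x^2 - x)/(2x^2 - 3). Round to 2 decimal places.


For limits at infinity with equal-degree polynomials,
we compare leading coefficients.
Numerator leading term: x^2
Denominator leading term: 2x^2
Divide both by x^2:
lim = (1 - 1/x) / (2 - 3/x^2)
As x -> infinity, the 1/x and 1/x^2 terms vanish:
= 1/2 = 0.50

0.50


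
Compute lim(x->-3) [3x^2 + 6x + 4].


Since polynomials are continuous, we use direct substitution.
lim(x->-3) of 3x^2 + 6x + 4
= 3 * (-3)^2 + 6 * (-3) + 4
= 27 - 18 + 4
= 13

13


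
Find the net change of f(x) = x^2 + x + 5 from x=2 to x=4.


Net change = f(b) - f(a)
f(x) = x^2 + x + 5
Compute f(4):
f(4) = 1 * 4^2 + 1 * 4 + 5
= 16 + 4 + 5
= 25
Compute f(2):
f(2) = 1 * 2^2 + 1 * 2 + 5
= 4 + 2 + 5
= 11
Net change = 25 - 11 = 14

14


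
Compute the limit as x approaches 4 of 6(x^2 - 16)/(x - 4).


Direct substitution gives 0/0, so we factor the numerator.
Factor: 6(x^2 - 16) = 6 * (x - 4)(x + 4)
Cancel the common factor (x - 4):
6(x^2 - 16)/(x - 4) = 6 * (x + 4)
Now substitute x = 4:
= 6 * (4 + 4) = 48

48


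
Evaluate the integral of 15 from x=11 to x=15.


The integral of a constant k over [a, b] equals k * (b - a).
integral from 11 to 15 of 15 dx
= 15 * (15 - 11)
= 15 * 4
= 60

60


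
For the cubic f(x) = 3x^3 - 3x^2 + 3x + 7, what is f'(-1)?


Differentiate f(x) = 3x^3 - 3x^2 + 3x + 7 term by term:
f'(x) = 9x^2 - 6x + 3
Substitute x = -1:
f'(-1) = 9 * (-1)^2 - 6 * (-1) + 3
= 9 + 6 + 3
= 18

18


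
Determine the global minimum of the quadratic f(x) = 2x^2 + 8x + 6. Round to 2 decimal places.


For a quadratic f(x) = ax^2 + bx + c with a > 0, the minimum is at the vertex.
Vertex x-coordinate: x = -b/(2a)
x = -(8) / (2 * 2)
x = -8/4 = -2
Substitute back to find the minimum value:
f(-2) = 2 * (-2)^2 + 8 * (-2) + 6
= 8 - 16 + 6
= -2 = -2.00

-2.00


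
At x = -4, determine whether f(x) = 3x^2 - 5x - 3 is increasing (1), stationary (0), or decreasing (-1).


Compute f'(x) to determine behavior:
f'(x) = 6x - 5
f'(-4) = 6 * (-4) - 5
= -24 - 5
= -29
Since f'(-4) < 0, the function is decreasing (-1)

-1


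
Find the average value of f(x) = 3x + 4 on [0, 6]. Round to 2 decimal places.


Average value = 1/(b-a) * integral from a to b of f(x) dx
First compute the integral of 3x + 4:
F(x) = (3/2)x^2 + 4x
F(6) = 3/2 * 36 + 4 * 6 = 78
F(0) = 3/2 * 0 + 4 * 0 = 0
Integral = 78 - 0 = 78
Average = 78 / (6 - 0) = 78 / 6
= 13 = 13.00

13.00


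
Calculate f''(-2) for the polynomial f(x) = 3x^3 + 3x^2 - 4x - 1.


First derivative:
f'(x) = 9x^2 + 6x - 4
Second derivative:
f''(x) = 18x + 6
Substitute x = -2:
f''(-2) = 18 * (-2) + 6
= -36 + 6
= -30

-30


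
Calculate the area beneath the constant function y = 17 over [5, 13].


The area under a constant function y = 17 is a rectangle.
Width = 13 - 5 = 8
Height = 17
Area = width * height
= 8 * 17
= 136

136


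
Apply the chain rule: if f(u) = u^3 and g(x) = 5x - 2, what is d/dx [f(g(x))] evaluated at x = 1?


Using the chain rule: (f(g(x)))' = f'(g(x)) * g'(x)
First, find g(1):
g(1) = 5 * 1 - 2 = 3
Next, f'(u) = 3u^2
And g'(x) = 5
So f'(g(1)) * g'(1)
= 3 * 3^2 * 5
= 3 * 9 * 5
= 135

135


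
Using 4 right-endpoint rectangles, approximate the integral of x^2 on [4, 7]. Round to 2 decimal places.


Right Riemann sum uses right endpoints of each subinterval.
Interval: [4, 7], n = 4
dx = (7 - 4) / 4 = 3/4
Right endpoints: [19/4, 11/2, 25/4, 7]
f values: [361/16, 121/4, 625/16, 49]
Sum = dx * (sum of f values)
= 3/4 * 1127/8
= 3381/32 ≈ 105.66

105.66


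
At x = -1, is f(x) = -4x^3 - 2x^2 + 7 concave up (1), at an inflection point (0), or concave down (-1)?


Concavity is determined by the sign of f''(x).
f(x) = -4x^3 - 2x^2 + 7
f'(x) = -12x^2 - 4x
f''(x) = -24x - 4
f''(-1) = -24 * (-1) - 4
= 24 - 4
= 20
Since f''(-1) > 0, the function is concave up (1)

1


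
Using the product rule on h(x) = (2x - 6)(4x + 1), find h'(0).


Let u(x) = 2x - 6 and v(x) = 4x + 1
u'(x) = 2
v'(x) = 4
Product rule: h'(x) = u'(x)*v(x) + u(x)*v'(x)
= 2 * (4x + 1) + (2x - 6) * 4
At x = 0:
u(0) = 2 * 0 - 6 = -6
v(0) = 4 * 0 + 1 = 1
h'(0) = 2 * 1 + (-6) * 4
= 2 - 24
= -22

-22


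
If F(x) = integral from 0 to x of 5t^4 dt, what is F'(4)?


By the Fundamental Theorem of Calculus (Part 1):
If F(x) = integral from 0 to x of f(t) dt, then F'(x) = f(x)
Here f(t) = 5t^4
So F'(x) = 5x^4
Evaluate at x = 4:
F'(4) = 5 * 4^4
= 5 * 256
= 1280

1280


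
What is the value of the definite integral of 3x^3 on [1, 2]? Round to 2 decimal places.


Find the antiderivative of 3x^3:
F(x) = 3/4 * x^4
Apply the Fundamental Theorem of Calculus:
F(2) - F(1)
= 3/4 * 2^4 - 3/4 * 1^4
= 3/4 * (16 - 1)
= 3/4 * 15
= 45/4 = 11.25

11.25


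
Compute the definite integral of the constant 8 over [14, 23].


The integral of a constant k over [a, b] equals k * (b - a).
integral from 14 to 23 of 8 dx
= 8 * (23 - 14)
= 8 * 9
= 72

72


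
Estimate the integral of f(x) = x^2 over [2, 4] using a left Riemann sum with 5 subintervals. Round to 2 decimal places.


Left Riemann sum uses left endpoints of each subinterval.
Interval: [2, 4], n = 5
dx = (4 - 2) / 5 = 2/5
Left endpoints: [2, 12/5, 14/5, 16/5, 18/5]
f values: [4, 144/25, 196/25, 256/25, 324/25]
Sum = dx * (sum of f values)
= 2/5 * 204/5
= 408/25 = 16.32

16.32


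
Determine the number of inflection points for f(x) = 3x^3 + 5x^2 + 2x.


Inflection points occur where f''(x) = 0 and concavity changes.
f(x) = 3x^3 + 5x^2 + 2x
f'(x) = 9x^2 + 10x + 2
f''(x) = 18x + 10
Set f''(x) = 0:
18x + 10 = 0
x = -10 / 18 = -5/9
Since f''(x) is linear (degree 1), it changes sign at this point.
Therefore there is exactly 1 inflection point.

1


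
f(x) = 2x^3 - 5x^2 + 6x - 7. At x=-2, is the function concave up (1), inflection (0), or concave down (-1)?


Concavity is determined by the sign of f''(x).
f(x) = 2x^3 - 5x^2 + 6x - 7
f'(x) = 6x^2 - 10x + 6
f''(x) = 12x - 10
f''(-2) = 12 * (-2) - 10
= -24 - 10
= -34
Since f''(-2) < 0, the function is concave down (-1)

-1


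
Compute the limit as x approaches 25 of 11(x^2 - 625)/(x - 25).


Direct substitution gives 0/0, so we factor the numerator.
Factor: 11(x^2 - 625) = 11 * (x - 25)(x + 25)
Cancel the common factor (x - 25):
11(x^2 - 625)/(x - 25) = 11 * (x + 25)
Now substitute x = 25:
= 11 * (25 + 25) = 550

550


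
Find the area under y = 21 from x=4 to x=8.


The area under a constant function y = 21 is a rectangle.
Width = 8 - 4 = 4
Height = 21
Area = width * height
= 4 * 21
= 84

84


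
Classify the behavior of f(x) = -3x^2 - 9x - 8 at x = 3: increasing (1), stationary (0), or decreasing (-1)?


Compute f'(x) to determine behavior:
f'(x) = -6x - 9
f'(3) = -6 * 3 - 9
= -18 - 9
= -27
Since f'(3) < 0, the function is decreasing (-1)

-1


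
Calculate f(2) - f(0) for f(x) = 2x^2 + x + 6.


Net change = f(b) - f(a)
f(x) = 2x^2 + x + 6
Compute f(2):
f(2) = 2 * 2^2 + 1 * 2 + 6
= 8 + 2 + 6
= 16
Compute f(0):
f(0) = 2 * 0^2 + 1 * 0 + 6
= 0 + 0 + 6
= 6
Net change = 16 - 6 = 10

10


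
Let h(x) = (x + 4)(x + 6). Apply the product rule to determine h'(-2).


Let u(x) = x + 4 and v(x) = x + 6
u'(x) = 1
v'(x) = 1
Product rule: h'(x) = u'(x)*v(x) + u(x)*v'(x)
= 1 * (x + 6) + (x + 4) * 1
At x = -2:
u(-2) = 1 * (-2) + 4 = 2
v(-2) = 1 * (-2) + 6 = 4
h'(-2) = 1 * 4 + 2 * 1
= 4 + 2
= 6

6


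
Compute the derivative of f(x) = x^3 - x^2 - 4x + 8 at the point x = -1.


Differentiate f(x) = x^3 - x^2 - 4x + 8 term by term:
f'(x) = 3x^2 - 2x - 4
Substitute x = -1:
f'(-1) = 3 * (-1)^2 - 2 * (-1) - 4
= 3 + 2 - 4
= 1

1


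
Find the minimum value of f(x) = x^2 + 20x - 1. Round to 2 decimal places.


For a quadratic f(x) = ax^2 + bx + c with a > 0, the minimum is at the vertex.
Vertex x-coordinate: x = -b/(2a)
x = -(20) / (2 * 1)
x = -20/2 = -10
Substitute back to find the minimum value:
f(-10) = 1 * (-10)^2 + 20 * (-10) - 1
= 100 - 200 - 1
= -101 = -101.00

-101.00


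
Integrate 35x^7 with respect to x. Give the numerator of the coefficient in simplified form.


Apply the power rule for integration:
integral of ax^n dx = a/(n+1) * x^(n+1) + C
integral of 35x^7 dx
= 35/8 * x^8 + C
The coefficient in lowest terms is 35/8, and its numerator is 35

35


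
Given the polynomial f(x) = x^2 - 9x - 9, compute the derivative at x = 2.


Differentiate term by term using power and sum rules:
f(x) = x^2 - 9x - 9
f'(x) = 2x - 9
Substitute x = 2:
f'(2) = 2 * 2 - 9
= 4 - 9
= -5

-5


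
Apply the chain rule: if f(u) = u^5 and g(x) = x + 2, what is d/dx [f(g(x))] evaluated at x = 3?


Using the chain rule: (f(g(x)))' = f'(g(x)) * g'(x)
First, find g(3):
g(3) = 1 * 3 + 2 = 5
Next, f'(u) = 5u^4
And g'(x) = 1
So f'(g(3)) * g'(3)
= 5 * 5^4 * 1
= 5 * 625 * 1
= 3125

3125


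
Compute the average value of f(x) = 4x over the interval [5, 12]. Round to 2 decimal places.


Average value = 1/(b-a) * integral from a to b of f(x) dx
First compute the integral of 4x:
F(x) = 2x^2
F(12) = 2 * 144 + 0 * 12 = 288
F(5) = 2 * 25 + 0 * 5 = 50
Integral = 288 - 50 = 238
Average = 238 / (12 - 5) = 238 / 7
= 34 = 34.00

34.00


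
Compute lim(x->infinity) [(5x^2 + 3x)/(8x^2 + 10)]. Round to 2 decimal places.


For limits at infinity with equal-degree polynomials,
we compare leading coefficients.
Numerator leading term: 5x^2
Denominator leading term: 8x^2
Divide both by x^2:
lim = (5 + 3/x) / (8 + 10/x^2)
As x -> infinity, the 1/x and 1/x^2 terms vanish:
= 5/8 ≈ 0.63

0.63


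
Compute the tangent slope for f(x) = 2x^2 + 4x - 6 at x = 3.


The slope of the tangent line equals f'(x) at the point.
f(x) = 2x^2 + 4x - 6
f'(x) = 4x + 4
At x = 3:
f'(3) = 4 * 3 + 4
= 12 + 4
= 16

16


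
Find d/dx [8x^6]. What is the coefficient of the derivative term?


We apply the power rule: d/dx [ax^n] = a*n * x^(n-1)
d/dx [8x^6]
= 8 * 6 * x^(6-1)
= 48x^5
The coefficient is 48

48


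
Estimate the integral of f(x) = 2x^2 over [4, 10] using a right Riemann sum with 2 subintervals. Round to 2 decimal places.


Right Riemann sum uses right endpoints of each subinterval.
Interval: [4, 10], n = 2
dx = (10 - 4) / 2 = 3
Right endpoints: [7, 10]
f values: [98, 200]
Sum = dx * (sum of f values)
= 3 * 298
= 894 = 894.00

894.00


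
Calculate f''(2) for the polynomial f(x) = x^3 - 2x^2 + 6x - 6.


First derivative:
f'(x) = 3x^2 - 4x + 6
Second derivative:
f''(x) = 6x - 4
Substitute x = 2:
f''(2) = 6 * 2 - 4
= 12 - 4
= 8

8


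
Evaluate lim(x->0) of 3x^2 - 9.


Since polynomials are continuous, we use direct substitution.
lim(x->0) of 3x^2 - 9
= 3 * 0^2 + 0 * 0 - 9
= 0 + 0 - 9
= -9

-9


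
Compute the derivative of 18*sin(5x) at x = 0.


Apply the chain rule to differentiate 18*sin(5x):
d/dx [18*sin(5x)]
= 18 * cos(5x) * d/dx(5x)
= 18 * 5 * cos(5x)
= 90 * cos(5x)
Evaluate at x = 0:
= 90 * cos(0)
= 90 * 1
= 90

90


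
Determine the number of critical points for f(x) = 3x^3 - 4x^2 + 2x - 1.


Find where f'(x) = 0:
f(x) = 3x^3 - 4x^2 + 2x - 1
f'(x) = 9x^2 - 8x + 2
This is a quadratic in x. Use the discriminant to count real roots.
Discriminant = (-8)^2 - 4 * 9 * 2
= 64 - 72
= -8
Since discriminant < 0, f'(x) = 0 has no real solutions.
Number of critical points: 0

0


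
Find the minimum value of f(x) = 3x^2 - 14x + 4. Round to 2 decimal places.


For a quadratic f(x) = ax^2 + bx + c with a > 0, the minimum is at the vertex.
Vertex x-coordinate: x = -b/(2a)
x = -(-14) / (2 * 3)
x = 14/6 = 7/3
Substitute back to find the minimum value:
f(7/3) = 3 * (7/3)^2 - 14 * (7/3) + 4
= 49/3 - 98/3 + 4
= -37/3 ≈ -12.33

-12.33


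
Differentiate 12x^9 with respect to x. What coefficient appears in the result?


We apply the power rule: d/dx [ax^n] = a*n * x^(n-1)
d/dx [12x^9]
= 12 * 9 * x^(9-1)
= 108x^8
The coefficient is 108

108


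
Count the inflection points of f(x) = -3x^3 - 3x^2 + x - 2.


Inflection points occur where f''(x) = 0 and concavity changes.
f(x) = -3x^3 - 3x^2 + x - 2
f'(x) = -9x^2 - 6x + 1
f''(x) = -18x - 6
Set f''(x) = 0:
-18x - 6 = 0
x = 6 / (-18) = -1/3
Since f''(x) is linear (degree 1), it changes sign at this point.
Therefore there is exactly 1 inflection point.

1


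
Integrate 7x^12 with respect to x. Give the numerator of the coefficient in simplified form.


Apply the power rule for integration:
integral of ax^n dx = a/(n+1) * x^(n+1) + C
integral of 7x^12 dx
= 7/13 * x^13 + C
The coefficient in lowest terms is 7/13, and its numerator is 7

7


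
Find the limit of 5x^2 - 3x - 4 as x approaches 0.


Since polynomials are continuous, we use direct substitution.
lim(x->0) of 5x^2 - 3x - 4
= 5 * 0^2 - 3 * 0 - 4
= 0 + 0 - 4
= -4

-4


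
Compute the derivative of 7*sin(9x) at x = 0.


Apply the chain rule to differentiate 7*sin(9x):
d/dx [7*sin(9x)]
= 7 * cos(9x) * d/dx(9x)
= 7 * 9 * cos(9x)
= 63 * cos(9x)
Evaluate at x = 0:
= 63 * cos(0)
= 63 * 1
= 63

63


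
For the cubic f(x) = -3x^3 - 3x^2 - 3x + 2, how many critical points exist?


Find where f'(x) = 0:
f(x) = -3x^3 - 3x^2 - 3x + 2
f'(x) = -9x^2 - 6x - 3
This is a quadratic in x. Use the discriminant to count real roots.
Discriminant = (-6)^2 - 4 * (-9) * (-3)
= 36 - 108
= -72
Since discriminant < 0, f'(x) = 0 has no real solutions.
Number of critical points: 0

0


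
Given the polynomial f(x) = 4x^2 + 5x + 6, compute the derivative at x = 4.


Differentiate term by term using power and sum rules:
f(x) = 4x^2 + 5x + 6
f'(x) = 8x + 5
Substitute x = 4:
f'(4) = 8 * 4 + 5
= 32 + 5
= 37

37


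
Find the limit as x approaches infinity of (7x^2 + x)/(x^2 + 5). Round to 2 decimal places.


For limits at infinity with equal-degree polynomials,
we compare leading coefficients.
Numerator leading term: 7x^2
Denominator leading term: x^2
Divide both by x^2:
lim = (7 + 1/x) / (1 + 5/x^2)
As x -> infinity, the 1/x and 1/x^2 terms vanish:
= 7/1 = 7 = 7.00

7.00


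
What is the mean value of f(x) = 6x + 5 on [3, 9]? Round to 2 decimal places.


Average value = 1/(b-a) * integral from a to b of f(x) dx
First compute the integral of 6x + 5:
F(x) = 3x^2 + 5x
F(9) = 3 * 81 + 5 * 9 = 288
F(3) = 3 * 9 + 5 * 3 = 42
Integral = 288 - 42 = 246
Average = 246 / (9 - 3) = 246 / 6
= 41 = 41.00

41.00


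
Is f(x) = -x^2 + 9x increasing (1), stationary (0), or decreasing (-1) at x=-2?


Compute f'(x) to determine behavior:
f'(x) = -2x + 9
f'(-2) = -2 * (-2) + 9
= 4 + 9
= 13
Since f'(-2) > 0, the function is increasing (1)

1


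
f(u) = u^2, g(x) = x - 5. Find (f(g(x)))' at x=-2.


Using the chain rule: (f(g(x)))' = f'(g(x)) * g'(x)
First, find g(-2):
g(-2) = 1 * (-2) - 5 = -7
Next, f'(u) = 2u
And g'(x) = 1
So f'(g(-2)) * g'(-2)
= 2 * (-7) * 1
= -14

-14


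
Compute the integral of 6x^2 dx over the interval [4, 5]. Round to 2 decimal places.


Find the antiderivative of 6x^2:
F(x) = 6/3 * x^3
Apply the Fundamental Theorem of Calculus:
F(5) - F(4)
= 6/3 * 5^3 - 6/3 * 4^3
= 6/3 * (125 - 64)
= 6/3 * 61
= 122 = 122.00

122.00


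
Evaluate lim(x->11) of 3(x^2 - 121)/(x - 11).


Direct substitution gives 0/0, so we factor the numerator.
Factor: 3(x^2 - 121) = 3 * (x - 11)(x + 11)
Cancel the common factor (x - 11):
3(x^2 - 121)/(x - 11) = 3 * (x + 11)
Now substitute x = 11:
= 3 * (11 + 11) = 66

66


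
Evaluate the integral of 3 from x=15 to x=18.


The integral of a constant k over [a, b] equals k * (b - a).
integral from 15 to 18 of 3 dx
= 3 * (18 - 15)
= 3 * 3
= 9

9


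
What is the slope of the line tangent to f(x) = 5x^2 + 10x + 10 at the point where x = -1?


The slope of the tangent line equals f'(x) at the point.
f(x) = 5x^2 + 10x + 10
f'(x) = 10x + 10
At x = -1:
f'(-1) = 10 * (-1) + 10
= -10 + 10
= 0

0


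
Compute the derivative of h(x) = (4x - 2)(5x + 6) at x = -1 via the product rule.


Let u(x) = 4x - 2 and v(x) = 5x + 6
u'(x) = 4
v'(x) = 5
Product rule: h'(x) = u'(x)*v(x) + u(x)*v'(x)
= 4 * (5x + 6) + (4x - 2) * 5
At x = -1:
u(-1) = 4 * (-1) - 2 = -6
v(-1) = 5 * (-1) + 6 = 1
h'(-1) = 4 * 1 + (-6) * 5
= 4 - 30
= -26

-26


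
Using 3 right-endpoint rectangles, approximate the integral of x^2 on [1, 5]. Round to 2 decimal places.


Right Riemann sum uses right endpoints of each subinterval.
Interval: [1, 5], n = 3
dx = (5 - 1) / 3 = 4/3
Right endpoints: [7/3, 11/3, 5]
f values: [49/9, 121/9, 25]
Sum = dx * (sum of f values)
= 4/3 * 395/9
= 1580/27 ≈ 58.52

58.52


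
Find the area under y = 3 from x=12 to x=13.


The area under a constant function y = 3 is a rectangle.
Width = 13 - 12 = 1
Height = 3
Area = width * height
= 1 * 3
= 3

3


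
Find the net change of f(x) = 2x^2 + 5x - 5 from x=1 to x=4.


Net change = f(b) - f(a)
f(x) = 2x^2 + 5x - 5
Compute f(4):
f(4) = 2 * 4^2 + 5 * 4 - 5
= 32 + 20 - 5
= 47
Compute f(1):
f(1) = 2 * 1^2 + 5 * 1 - 5
= 2 + 5 - 5
= 2
Net change = 47 - 2 = 45

45


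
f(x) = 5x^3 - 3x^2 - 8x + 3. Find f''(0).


First derivative:
f'(x) = 15x^2 - 6x - 8
Second derivative:
f''(x) = 30x - 6
Substitute x = 0:
f''(0) = 30 * 0 - 6
= 0 - 6
= -6

-6


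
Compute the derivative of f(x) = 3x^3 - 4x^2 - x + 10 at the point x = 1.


Differentiate f(x) = 3x^3 - 4x^2 - x + 10 term by term:
f'(x) = 9x^2 - 8x - 1
Substitute x = 1:
f'(1) = 9 * 1^2 - 8 * 1 - 1
= 9 - 8 - 1
= 0

0


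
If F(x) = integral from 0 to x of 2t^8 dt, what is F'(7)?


By the Fundamental Theorem of Calculus (Part 1):
If F(x) = integral from 0 to x of f(t) dt, then F'(x) = f(x)
Here f(t) = 2t^8
So F'(x) = 2x^8
Evaluate at x = 7:
F'(7) = 2 * 7^8
= 2 * 5764801
= 11529602

11529602


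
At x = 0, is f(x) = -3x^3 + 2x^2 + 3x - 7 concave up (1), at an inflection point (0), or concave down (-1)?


Concavity is determined by the sign of f''(x).
f(x) = -3x^3 + 2x^2 + 3x - 7
f'(x) = -9x^2 + 4x + 3
f''(x) = -18x + 4
f''(0) = -18 * 0 + 4
= 0 + 4
= 4
Since f''(0) > 0, the function is concave up (1)

1


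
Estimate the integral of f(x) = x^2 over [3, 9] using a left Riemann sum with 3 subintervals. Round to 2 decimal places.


Left Riemann sum uses left endpoints of each subinterval.
Interval: [3, 9], n = 3
dx = (9 - 3) / 3 = 2
Left endpoints: [3, 5, 7]
f values: [9, 25, 49]
Sum = dx * (sum of f values)
= 2 * 83
= 166 = 166.00

166.00


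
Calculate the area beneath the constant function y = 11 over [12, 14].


The area under a constant function y = 11 is a rectangle.
Width = 14 - 12 = 2
Height = 11
Area = width * height
= 2 * 11
= 22

22


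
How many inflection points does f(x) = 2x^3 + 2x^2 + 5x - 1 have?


Inflection points occur where f''(x) = 0 and concavity changes.
f(x) = 2x^3 + 2x^2 + 5x - 1
f'(x) = 6x^2 + 4x + 5
f''(x) = 12x + 4
Set f''(x) = 0:
12x + 4 = 0
x = -4 / 12 = -1/3
Since f''(x) is linear (degree 1), it changes sign at this point.
Therefore there is exactly 1 inflection point.

1


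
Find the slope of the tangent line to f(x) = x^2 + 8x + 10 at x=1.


The slope of the tangent line equals f'(x) at the point.
f(x) = x^2 + 8x + 10
f'(x) = 2x + 8
At x = 1:
f'(1) = 2 * 1 + 8
= 2 + 8
= 10

10


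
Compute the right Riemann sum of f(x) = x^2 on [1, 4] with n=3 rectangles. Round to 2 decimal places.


Right Riemann sum uses right endpoints of each subinterval.
Interval: [1, 4], n = 3
dx = (4 - 1) / 3 = 1
Right endpoints: [2, 3, 4]
f values: [4, 9, 16]
Sum = dx * (sum of f values)
= 1 * 29
= 29 = 29.00

29.00


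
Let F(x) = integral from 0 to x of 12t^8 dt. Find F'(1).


By the Fundamental Theorem of Calculus (Part 1):
If F(x) = integral from 0 to x of f(t) dt, then F'(x) = f(x)
Here f(t) = 12t^8
So F'(x) = 12x^8
Evaluate at x = 1:
F'(1) = 12 * 1^8
= 12 * 1
= 12

12


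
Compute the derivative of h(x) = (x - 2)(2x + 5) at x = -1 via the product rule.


Let u(x) = x - 2 and v(x) = 2x + 5
u'(x) = 1
v'(x) = 2
Product rule: h'(x) = u'(x)*v(x) + u(x)*v'(x)
= 1 * (2x + 5) + (x - 2) * 2
At x = -1:
u(-1) = 1 * (-1) - 2 = -3
v(-1) = 2 * (-1) + 5 = 3
h'(-1) = 1 * 3 + (-3) * 2
= 3 - 6
= -3

-3


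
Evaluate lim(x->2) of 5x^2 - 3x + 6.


Since polynomials are continuous, we use direct substitution.
lim(x->2) of 5x^2 - 3x + 6
= 5 * 2^2 - 3 * 2 + 6
= 20 - 6 + 6
= 20

20


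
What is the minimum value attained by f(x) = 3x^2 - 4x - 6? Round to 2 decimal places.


For a quadratic f(x) = ax^2 + bx + c with a > 0, the minimum is at the vertex.
Vertex x-coordinate: x = -b/(2a)
x = -(-4) / (2 * 3)
x = 4/6 = 2/3
Substitute back to find the minimum value:
f(2/3) = 3 * (2/3)^2 - 4 * (2/3) - 6
= 4/3 - 8/3 - 6
= -22/3 ≈ -7.33

-7.33


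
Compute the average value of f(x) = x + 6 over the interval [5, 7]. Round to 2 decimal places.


Average value = 1/(b-a) * integral from a to b of f(x) dx
First compute the integral of x + 6:
F(x) = (1/2)x^2 + 6x
F(7) = 1/2 * 49 + 6 * 7 = 133/2
F(5) = 1/2 * 25 + 6 * 5 = 85/2
Integral = 133/2 - 85/2 = 24
Average = 24 / (7 - 5) = 24 / 2
= 12 = 12.00

12.00


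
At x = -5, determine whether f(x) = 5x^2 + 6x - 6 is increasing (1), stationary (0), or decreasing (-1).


Compute f'(x) to determine behavior:
f'(x) = 10x + 6
f'(-5) = 10 * (-5) + 6
= -50 + 6
= -44
Since f'(-5) < 0, the function is decreasing (-1)

-1


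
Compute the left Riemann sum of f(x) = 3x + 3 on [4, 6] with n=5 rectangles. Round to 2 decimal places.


Left Riemann sum uses left endpoints of each subinterval.
Interval: [4, 6], n = 5
dx = (6 - 4) / 5 = 2/5
Left endpoints: [4, 22/5, 24/5, 26/5, 28/5]
f values: [15, 81/5, 87/5, 93/5, 99/5]
Sum = dx * (sum of f values)
= 2/5 * 87
= 174/5 = 34.80

34.80


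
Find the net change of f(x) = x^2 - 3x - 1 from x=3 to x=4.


Net change = f(b) - f(a)
f(x) = x^2 - 3x - 1
Compute f(4):
f(4) = 1 * 4^2 - 3 * 4 - 1
= 16 - 12 - 1
= 3
Compute f(3):
f(3) = 1 * 3^2 - 3 * 3 - 1
= 9 - 9 - 1
= -1
Net change = 3 - (-1) = 4

4


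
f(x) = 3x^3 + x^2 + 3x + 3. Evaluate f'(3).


Differentiate f(x) = 3x^3 + x^2 + 3x + 3 term by term:
f'(x) = 9x^2 + 2x + 3
Substitute x = 3:
f'(3) = 9 * 3^2 + 2 * 3 + 3
= 81 + 6 + 3
= 90

90


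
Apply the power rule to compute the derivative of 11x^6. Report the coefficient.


We apply the power rule: d/dx [ax^n] = a*n * x^(n-1)
d/dx [11x^6]
= 11 * 6 * x^(6-1)
= 66x^5
The coefficient is 66

66


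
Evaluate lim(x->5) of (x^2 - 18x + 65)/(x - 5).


Direct substitution gives 0/0, so we factor the numerator.
Factor: (x^2 - 18x + 65) = (x - 5)(x - 13)
Cancel the common factor (x - 5):
(x^2 - 18x + 65)/(x - 5) = (x - 13)
Now substitute x = 5:
= (5) - (13) = -8

-8


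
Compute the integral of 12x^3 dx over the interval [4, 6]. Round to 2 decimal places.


Find the antiderivative of 12x^3:
F(x) = 12/4 * x^4
Apply the Fundamental Theorem of Calculus:
F(6) - F(4)
= 12/4 * 6^4 - 12/4 * 4^4
= 12/4 * (1296 - 256)
= 12/4 * 1040
= 3120 = 3120.00

3120.00


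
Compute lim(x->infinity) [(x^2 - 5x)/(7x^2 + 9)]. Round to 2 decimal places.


For limits at infinity with equal-degree polynomials,
we compare leading coefficients.
Numerator leading term: x^2
Denominator leading term: 7x^2
Divide both by x^2:
lim = (1 - 5/x) / (7 + 9/x^2)
As x -> infinity, the 1/x and 1/x^2 terms vanish:
= 1/7 ≈ 0.14

0.14


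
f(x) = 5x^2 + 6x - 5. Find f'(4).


Differentiate term by term using power and sum rules:
f(x) = 5x^2 + 6x - 5
f'(x) = 10x + 6
Substitute x = 4:
f'(4) = 10 * 4 + 6
= 40 + 6
= 46

46


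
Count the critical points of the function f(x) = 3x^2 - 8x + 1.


Find where f'(x) = 0:
f'(x) = 6x - 8
Set f'(x) = 0:
6x - 8 = 0
x = 8 / 6 = 4/3
This is a linear equation in x, so there is exactly one solution.
Number of critical points: 1

1


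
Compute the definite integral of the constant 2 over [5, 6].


The integral of a constant k over [a, b] equals k * (b - a).
integral from 5 to 6 of 2 dx
= 2 * (6 - 5)
= 2 * 1
= 2

2


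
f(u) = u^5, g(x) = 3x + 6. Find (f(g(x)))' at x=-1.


Using the chain rule: (f(g(x)))' = f'(g(x)) * g'(x)
First, find g(-1):
g(-1) = 3 * (-1) + 6 = 3
Next, f'(u) = 5u^4
And g'(x) = 3
So f'(g(-1)) * g'(-1)
= 5 * 3^4 * 3
= 5 * 81 * 3
= 1215

1215


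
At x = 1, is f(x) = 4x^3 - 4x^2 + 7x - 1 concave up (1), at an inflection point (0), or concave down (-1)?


Concavity is determined by the sign of f''(x).
f(x) = 4x^3 - 4x^2 + 7x - 1
f'(x) = 12x^2 - 8x + 7
f''(x) = 24x - 8
f''(1) = 24 * 1 - 8
= 24 - 8
= 16
Since f''(1) > 0, the function is concave up (1)

1


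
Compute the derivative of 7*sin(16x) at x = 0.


Apply the chain rule to differentiate 7*sin(16x):
d/dx [7*sin(16x)]
= 7 * cos(16x) * d/dx(16x)
= 7 * 16 * cos(16x)
= 112 * cos(16x)
Evaluate at x = 0:
= 112 * cos(0)
= 112 * 1
= 112

112


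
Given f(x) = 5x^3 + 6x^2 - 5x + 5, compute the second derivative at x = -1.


First derivative:
f'(x) = 15x^2 + 12x - 5
Second derivative:
f''(x) = 30x + 12
Substitute x = -1:
f''(-1) = 30 * (-1) + 12
= -30 + 12
= -18

-18


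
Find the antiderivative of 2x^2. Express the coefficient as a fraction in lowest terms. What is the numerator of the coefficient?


Apply the power rule for integration:
integral of ax^n dx = a/(n+1) * x^(n+1) + C
integral of 2x^2 dx
= 2/3 * x^3 + C
The coefficient in lowest terms is 2/3, and its numerator is 2

2


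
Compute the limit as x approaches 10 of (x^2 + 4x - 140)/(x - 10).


Direct substitution gives 0/0, so we factor the numerator.
Factor: (x^2 + 4x - 140) = (x - 10)(x + 14)
Cancel the common factor (x - 10):
(x^2 + 4x - 140)/(x - 10) = (x + 14)
Now substitute x = 10:
= (10) - (-14) = 24

24


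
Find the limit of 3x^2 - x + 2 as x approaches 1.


Since polynomials are continuous, we use direct substitution.
lim(x->1) of 3x^2 - x + 2
= 3 * 1^2 - 1 * 1 + 2
= 3 - 1 + 2
= 4

4


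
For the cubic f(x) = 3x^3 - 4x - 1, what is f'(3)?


Differentiate f(x) = 3x^3 - 4x - 1 term by term:
f'(x) = 9x^2 - 4
Substitute x = 3:
f'(3) = 9 * 3^2 + 0 * 3 - 4
= 81 + 0 - 4
= 77

77


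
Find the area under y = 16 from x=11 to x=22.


The area under a constant function y = 16 is a rectangle.
Width = 22 - 11 = 11
Height = 16
Area = width * height
= 11 * 16
= 176

176


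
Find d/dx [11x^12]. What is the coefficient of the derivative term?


We apply the power rule: d/dx [ax^n] = a*n * x^(n-1)
d/dx [11x^12]
= 11 * 12 * x^(12-1)
= 132x^11
The coefficient is 132

132


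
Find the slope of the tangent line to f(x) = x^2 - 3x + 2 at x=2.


The slope of the tangent line equals f'(x) at the point.
f(x) = x^2 - 3x + 2
f'(x) = 2x - 3
At x = 2:
f'(2) = 2 * 2 - 3
= 4 - 3
= 1

1


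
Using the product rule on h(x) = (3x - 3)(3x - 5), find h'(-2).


Let u(x) = 3x - 3 and v(x) = 3x - 5
u'(x) = 3
v'(x) = 3
Product rule: h'(x) = u'(x)*v(x) + u(x)*v'(x)
= 3 * (3x - 5) + (3x - 3) * 3
At x = -2:
u(-2) = 3 * (-2) - 3 = -9
v(-2) = 3 * (-2) - 5 = -11
h'(-2) = 3 * (-11) + (-9) * 3
= -33 - 27
= -60

-60


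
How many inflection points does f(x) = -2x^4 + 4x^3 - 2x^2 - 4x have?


Inflection points occur where f''(x) = 0 and concavity changes.
f(x) = -2x^4 + 4x^3 - 2x^2 - 4x
f'(x) = -8x^3 + 12x^2 - 4x - 4
f''(x) = -24x^2 + 24x - 4
This is a quadratic in x. Use the discriminant to count real roots.
Discriminant = (24)^2 - 4 * (-24) * (-4)
= 576 - 384
= 192
Since discriminant > 0, f''(x) = 0 has 2 distinct real solutions.
A quadratic with two distinct real roots changes sign at each root, so concavity changes at both.
Number of inflection points: 2

2


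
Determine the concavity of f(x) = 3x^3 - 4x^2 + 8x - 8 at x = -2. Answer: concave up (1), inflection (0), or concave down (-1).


Concavity is determined by the sign of f''(x).
f(x) = 3x^3 - 4x^2 + 8x - 8
f'(x) = 9x^2 - 8x + 8
f''(x) = 18x - 8
f''(-2) = 18 * (-2) - 8
= -36 - 8
= -44
Since f''(-2) < 0, the function is concave down (-1)

-1


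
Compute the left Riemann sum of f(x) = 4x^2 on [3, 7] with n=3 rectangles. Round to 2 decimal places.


Left Riemann sum uses left endpoints of each subinterval.
Interval: [3, 7], n = 3
dx = (7 - 3) / 3 = 4/3
Left endpoints: [3, 13/3, 17/3]
f values: [36, 676/9, 1156/9]
Sum = dx * (sum of f values)
= 4/3 * 2156/9
= 8624/27 ≈ 319.41

319.41


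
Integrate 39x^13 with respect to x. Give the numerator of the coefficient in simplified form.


Apply the power rule for integration:
integral of ax^n dx = a/(n+1) * x^(n+1) + C
integral of 39x^13 dx
= 39/14 * x^14 + C
The coefficient in lowest terms is 39/14, and its numerator is 39

39


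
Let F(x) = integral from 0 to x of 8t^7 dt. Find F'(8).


By the Fundamental Theorem of Calculus (Part 1):
If F(x) = integral from 0 to x of f(t) dt, then F'(x) = f(x)
Here f(t) = 8t^7
So F'(x) = 8x^7
Evaluate at x = 8:
F'(8) = 8 * 8^7
= 8 * 2097152
= 16777216

16777216


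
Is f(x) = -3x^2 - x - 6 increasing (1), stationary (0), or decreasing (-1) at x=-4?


Compute f'(x) to determine behavior:
f'(x) = -6x - 1
f'(-4) = -6 * (-4) - 1
= 24 - 1
= 23
Since f'(-4) > 0, the function is increasing (1)

1


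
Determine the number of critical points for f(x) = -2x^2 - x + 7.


Find where f'(x) = 0:
f'(x) = -4x - 1
Set f'(x) = 0:
-4x - 1 = 0
x = 1 / (-4) = -1/4
This is a linear equation in x, so there is exactly one solution.
Number of critical points: 1

1


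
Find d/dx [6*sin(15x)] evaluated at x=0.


Apply the chain rule to differentiate 6*sin(15x):
d/dx [6*sin(15x)]
= 6 * cos(15x) * d/dx(15x)
= 6 * 15 * cos(15x)
= 90 * cos(15x)
Evaluate at x = 0:
= 90 * cos(0)
= 90 * 1
= 90

90


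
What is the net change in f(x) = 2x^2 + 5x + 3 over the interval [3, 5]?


Net change = f(b) - f(a)
f(x) = 2x^2 + 5x + 3
Compute f(5):
f(5) = 2 * 5^2 + 5 * 5 + 3
= 50 + 25 + 3
= 78
Compute f(3):
f(3) = 2 * 3^2 + 5 * 3 + 3
= 18 + 15 + 3
= 36
Net change = 78 - 36 = 42

42


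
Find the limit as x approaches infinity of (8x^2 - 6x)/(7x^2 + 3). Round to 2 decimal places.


For limits at infinity with equal-degree polynomials,
we compare leading coefficients.
Numerator leading term: 8x^2
Denominator leading term: 7x^2
Divide both by x^2:
lim = (8 - 6/x) / (7 + 3/x^2)
As x -> infinity, the 1/x and 1/x^2 terms vanish:
= 8/7 ≈ 1.14

1.14


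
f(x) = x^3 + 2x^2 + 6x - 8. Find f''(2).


First derivative:
f'(x) = 3x^2 + 4x + 6
Second derivative:
f''(x) = 6x + 4
Substitute x = 2:
f''(2) = 6 * 2 + 4
= 12 + 4
= 16

16


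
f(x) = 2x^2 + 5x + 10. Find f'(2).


Differentiate term by term using power and sum rules:
f(x) = 2x^2 + 5x + 10
f'(x) = 4x + 5
Substitute x = 2:
f'(2) = 4 * 2 + 5
= 8 + 5
= 13

13


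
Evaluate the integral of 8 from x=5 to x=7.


The integral of a constant k over [a, b] equals k * (b - a).
integral from 5 to 7 of 8 dx
= 8 * (7 - 5)
= 8 * 2
= 16

16


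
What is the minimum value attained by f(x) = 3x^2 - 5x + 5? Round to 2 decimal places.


For a quadratic f(x) = ax^2 + bx + c with a > 0, the minimum is at the vertex.
Vertex x-coordinate: x = -b/(2a)
x = -(-5) / (2 * 3)
x = 5/6
Substitute back to find the minimum value:
f(5/6) = 3 * (5/6)^2 - 5 * (5/6) + 5
= 25/12 - 25/6 + 5
= 35/12 ≈ 2.92

2.92


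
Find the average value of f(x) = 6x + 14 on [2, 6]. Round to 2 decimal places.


Average value = 1/(b-a) * integral from a to b of f(x) dx
First compute the integral of 6x + 14:
F(x) = 3x^2 + 14x
F(6) = 3 * 36 + 14 * 6 = 192
F(2) = 3 * 4 + 14 * 2 = 40
Integral = 192 - 40 = 152
Average = 152 / (6 - 2) = 152 / 4
= 38 = 38.00

38.00


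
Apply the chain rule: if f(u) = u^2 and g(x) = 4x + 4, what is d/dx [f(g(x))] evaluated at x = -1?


Using the chain rule: (f(g(x)))' = f'(g(x)) * g'(x)
First, find g(-1):
g(-1) = 4 * (-1) + 4 = 0
Next, f'(u) = 2u
And g'(x) = 4
So f'(g(-1)) * g'(-1)
= 2 * 0 * 4
= 0

0


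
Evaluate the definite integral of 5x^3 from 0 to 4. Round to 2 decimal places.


Find the antiderivative of 5x^3:
F(x) = 5/4 * x^4
Apply the Fundamental Theorem of Calculus:
F(4) - F(0)
= 5/4 * 4^4 - 5/4 * 0^4
= 5/4 * (256 - 0)
= 5/4 * 256
= 320 = 320.00

320.00


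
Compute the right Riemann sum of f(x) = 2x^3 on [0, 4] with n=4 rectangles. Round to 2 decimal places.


Right Riemann sum uses right endpoints of each subinterval.
Interval: [0, 4], n = 4
dx = (4 - 0) / 4 = 1
Right endpoints: [1, 2, 3, 4]
f values: [2, 16, 54, 128]
Sum = dx * (sum of f values)
= 1 * 200
= 200 = 200.00

200.00


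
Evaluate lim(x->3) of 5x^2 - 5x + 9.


Since polynomials are continuous, we use direct substitution.
lim(x->3) of 5x^2 - 5x + 9
= 5 * 3^2 - 5 * 3 + 9
= 45 - 15 + 9
= 39

39


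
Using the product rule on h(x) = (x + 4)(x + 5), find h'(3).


Let u(x) = x + 4 and v(x) = x + 5
u'(x) = 1
v'(x) = 1
Product rule: h'(x) = u'(x)*v(x) + u(x)*v'(x)
= 1 * (x + 5) + (x + 4) * 1
At x = 3:
u(3) = 1 * 3 + 4 = 7
v(3) = 1 * 3 + 5 = 8
h'(3) = 1 * 8 + 7 * 1
= 8 + 7
= 15

15


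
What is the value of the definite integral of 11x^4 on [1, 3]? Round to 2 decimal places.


Find the antiderivative of 11x^4:
F(x) = 11/5 * x^5
Apply the Fundamental Theorem of Calculus:
F(3) - F(1)
= 11/5 * 3^5 - 11/5 * 1^5
= 11/5 * (243 - 1)
= 11/5 * 242
= 2662/5 = 532.40

532.40


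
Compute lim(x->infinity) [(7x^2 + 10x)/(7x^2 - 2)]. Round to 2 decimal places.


For limits at infinity with equal-degree polynomials,
we compare leading coefficients.
Numerator leading term: 7x^2
Denominator leading term: 7x^2
Divide both by x^2:
lim = (7 + 10/x) / (7 - 2/x^2)
As x -> infinity, the 1/x and 1/x^2 terms vanish:
= 7/7 = 1 = 1.00

1.00


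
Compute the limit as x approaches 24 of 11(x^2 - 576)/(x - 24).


Direct substitution gives 0/0, so we factor the numerator.
Factor: 11(x^2 - 576) = 11 * (x - 24)(x + 24)
Cancel the common factor (x - 24):
11(x^2 - 576)/(x - 24) = 11 * (x + 24)
Now substitute x = 24:
= 11 * (24 + 24) = 528

528


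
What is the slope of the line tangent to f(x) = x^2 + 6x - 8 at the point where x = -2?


The slope of the tangent line equals f'(x) at the point.
f(x) = x^2 + 6x - 8
f'(x) = 2x + 6
At x = -2:
f'(-2) = 2 * (-2) + 6
= -4 + 6
= 2

2


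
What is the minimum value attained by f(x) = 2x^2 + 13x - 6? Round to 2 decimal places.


For a quadratic f(x) = ax^2 + bx + c with a > 0, the minimum is at the vertex.
Vertex x-coordinate: x = -b/(2a)
x = -(13) / (2 * 2)
x = -13/4
Substitute back to find the minimum value:
f(-13/4) = 2 * (-13/4)^2 + 13 * (-13/4) - 6
= 169/8 - 169/4 - 6
= -217/8 ≈ -27.13

-27.13


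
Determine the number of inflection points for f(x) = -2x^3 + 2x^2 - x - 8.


Inflection points occur where f''(x) = 0 and concavity changes.
f(x) = -2x^3 + 2x^2 - x - 8
f'(x) = -6x^2 + 4x - 1
f''(x) = -12x + 4
Set f''(x) = 0:
-12x + 4 = 0
x = -4 / (-12) = 1/3
Since f''(x) is linear (degree 1), it changes sign at this point.
Therefore there is exactly 1 inflection point.

1


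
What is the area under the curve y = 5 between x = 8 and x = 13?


The area under a constant function y = 5 is a rectangle.
Width = 13 - 8 = 5
Height = 5
Area = width * height
= 5 * 5
= 25

25


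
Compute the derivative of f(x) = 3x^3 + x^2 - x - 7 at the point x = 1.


Differentiate f(x) = 3x^3 + x^2 - x - 7 term by term:
f'(x) = 9x^2 + 2x - 1
Substitute x = 1:
f'(1) = 9 * 1^2 + 2 * 1 - 1
= 9 + 2 - 1
= 10

10


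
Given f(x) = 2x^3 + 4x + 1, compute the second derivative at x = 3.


First derivative:
f'(x) = 6x^2 + 4
Second derivative:
f''(x) = 12x
Substitute x = 3:
f''(3) = 12 * 3 + 0
= 36 + 0
= 36

36


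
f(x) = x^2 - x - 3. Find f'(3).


Differentiate term by term using power and sum rules:
f(x) = x^2 - x - 3
f'(x) = 2x - 1
Substitute x = 3:
f'(3) = 2 * 3 - 1
= 6 - 1
= 5

5


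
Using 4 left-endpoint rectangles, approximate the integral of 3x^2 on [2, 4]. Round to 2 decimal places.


Left Riemann sum uses left endpoints of each subinterval.
Interval: [2, 4], n = 4
dx = (4 - 2) / 4 = 1/2
Left endpoints: [2, 5/2, 3, 7/2]
f values: [12, 75/4, 27, 147/4]
Sum = dx * (sum of f values)
= 1/2 * 189/2
= 189/4 = 47.25

47.25


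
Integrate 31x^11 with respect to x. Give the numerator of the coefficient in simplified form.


Apply the power rule for integration:
integral of ax^n dx = a/(n+1) * x^(n+1) + C
integral of 31x^11 dx
= 31/12 * x^12 + C
The coefficient in lowest terms is 31/12, and its numerator is 31

31


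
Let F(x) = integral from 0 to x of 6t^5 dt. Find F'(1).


By the Fundamental Theorem of Calculus (Part 1):
If F(x) = integral from 0 to x of f(t) dt, then F'(x) = f(x)
Here f(t) = 6t^5
So F'(x) = 6x^5
Evaluate at x = 1:
F'(1) = 6 * 1^5
= 6 * 1
= 6

6


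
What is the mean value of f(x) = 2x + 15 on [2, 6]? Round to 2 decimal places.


Average value = 1/(b-a) * integral from a to b of f(x) dx
First compute the integral of 2x + 15:
F(x) = x^2 + 15x
F(6) = 1 * 36 + 15 * 6 = 126
F(2) = 1 * 4 + 15 * 2 = 34
Integral = 126 - 34 = 92
Average = 92 / (6 - 2) = 92 / 4
= 23 = 23.00

23.00


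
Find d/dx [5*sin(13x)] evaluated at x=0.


Apply the chain rule to differentiate 5*sin(13x):
d/dx [5*sin(13x)]
= 5 * cos(13x) * d/dx(13x)
= 5 * 13 * cos(13x)
= 65 * cos(13x)
Evaluate at x = 0:
= 65 * cos(0)
= 65 * 1
= 65

65


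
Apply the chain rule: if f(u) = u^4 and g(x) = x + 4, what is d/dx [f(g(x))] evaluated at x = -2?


Using the chain rule: (f(g(x)))' = f'(g(x)) * g'(x)
First, find g(-2):
g(-2) = 1 * (-2) + 4 = 2
Next, f'(u) = 4u^3
And g'(x) = 1
So f'(g(-2)) * g'(-2)
= 4 * 2^3 * 1
= 4 * 8 * 1
= 32

32


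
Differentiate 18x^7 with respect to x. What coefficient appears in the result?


We apply the power rule: d/dx [ax^n] = a*n * x^(n-1)
d/dx [18x^7]
= 18 * 7 * x^(7-1)
= 126x^6
The coefficient is 126

126


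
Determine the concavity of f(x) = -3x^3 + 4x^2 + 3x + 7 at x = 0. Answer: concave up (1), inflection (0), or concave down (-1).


Concavity is determined by the sign of f''(x).
f(x) = -3x^3 + 4x^2 + 3x + 7
f'(x) = -9x^2 + 8x + 3
f''(x) = -18x + 8
f''(0) = -18 * 0 + 8
= 0 + 8
= 8
Since f''(0) > 0, the function is concave up (1)

1
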